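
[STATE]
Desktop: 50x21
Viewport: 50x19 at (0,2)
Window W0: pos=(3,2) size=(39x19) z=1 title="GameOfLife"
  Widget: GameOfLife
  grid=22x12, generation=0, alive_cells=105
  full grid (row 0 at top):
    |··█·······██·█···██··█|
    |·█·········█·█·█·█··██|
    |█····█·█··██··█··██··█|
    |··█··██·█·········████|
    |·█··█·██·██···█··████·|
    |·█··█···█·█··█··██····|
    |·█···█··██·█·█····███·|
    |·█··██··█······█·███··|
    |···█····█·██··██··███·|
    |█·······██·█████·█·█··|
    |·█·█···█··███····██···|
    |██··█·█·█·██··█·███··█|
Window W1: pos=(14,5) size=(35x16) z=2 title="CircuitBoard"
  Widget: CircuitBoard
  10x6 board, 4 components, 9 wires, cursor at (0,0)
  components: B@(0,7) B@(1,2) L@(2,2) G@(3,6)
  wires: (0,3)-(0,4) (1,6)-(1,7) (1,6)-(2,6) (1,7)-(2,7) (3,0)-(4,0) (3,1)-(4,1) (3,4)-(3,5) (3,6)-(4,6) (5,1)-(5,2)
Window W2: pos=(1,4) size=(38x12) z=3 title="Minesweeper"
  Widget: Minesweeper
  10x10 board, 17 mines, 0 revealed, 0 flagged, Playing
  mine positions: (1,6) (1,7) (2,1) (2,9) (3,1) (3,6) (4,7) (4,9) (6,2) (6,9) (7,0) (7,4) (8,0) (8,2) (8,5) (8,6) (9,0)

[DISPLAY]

   ┏━━━━━━━━━━━━━━━━━━━━━━━━━━━━━━━━━━━━━┓        
   ┃ GameOfLife                          ┃        
 ┏━━━━━━━━━━━━━━━━━━━━━━━━━━━━━━━━━━━━┓──┨        
 ┃ Minesweeper                        ┃━━━━━━━━━┓ 
 ┠────────────────────────────────────┨         ┃ 
 ┃■■■■■■■■■■                          ┃─────────┨ 
 ┃■■■■■■■■■■                          ┃         ┃ 
 ┃■■■■■■■■■■                          ┃        B┃ 
 ┃■■■■■■■■■■                          ┃         ┃ 
 ┃■■■■■■■■■■                          ┃    · ─ ·┃ 
 ┃■■■■■■■■■■                          ┃    │   │┃ 
 ┃■■■■■■■■■■                          ┃    ·   ·┃ 
 ┃■■■■■■■■■■                          ┃         ┃ 
 ┗━━━━━━━━━━━━━━━━━━━━━━━━━━━━━━━━━━━━┛·   G    ┃ 
   ┃·█·█···█··┃    │   │                   │    ┃ 
   ┃██··█·█·█·┃4   ·   ·                   ·    ┃ 
   ┃          ┃                                 ┃ 
   ┃          ┃5       · ─ ·                    ┃ 
   ┗━━━━━━━━━━┗━━━━━━━━━━━━━━━━━━━━━━━━━━━━━━━━━┛ 


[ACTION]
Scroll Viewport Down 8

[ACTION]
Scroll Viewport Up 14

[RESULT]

                                                  
                                                  
   ┏━━━━━━━━━━━━━━━━━━━━━━━━━━━━━━━━━━━━━┓        
   ┃ GameOfLife                          ┃        
 ┏━━━━━━━━━━━━━━━━━━━━━━━━━━━━━━━━━━━━┓──┨        
 ┃ Minesweeper                        ┃━━━━━━━━━┓ 
 ┠────────────────────────────────────┨         ┃ 
 ┃■■■■■■■■■■                          ┃─────────┨ 
 ┃■■■■■■■■■■                          ┃         ┃ 
 ┃■■■■■■■■■■                          ┃        B┃ 
 ┃■■■■■■■■■■                          ┃         ┃ 
 ┃■■■■■■■■■■                          ┃    · ─ ·┃ 
 ┃■■■■■■■■■■                          ┃    │   │┃ 
 ┃■■■■■■■■■■                          ┃    ·   ·┃ 
 ┃■■■■■■■■■■                          ┃         ┃ 
 ┗━━━━━━━━━━━━━━━━━━━━━━━━━━━━━━━━━━━━┛·   G    ┃ 
   ┃·█·█···█··┃    │   │                   │    ┃ 
   ┃██··█·█·█·┃4   ·   ·                   ·    ┃ 
   ┃          ┃                                 ┃ 


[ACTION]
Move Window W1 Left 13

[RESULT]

                                                  
                                                  
   ┏━━━━━━━━━━━━━━━━━━━━━━━━━━━━━━━━━━━━━┓        
   ┃ GameOfLife                          ┃        
 ┏━━━━━━━━━━━━━━━━━━━━━━━━━━━━━━━━━━━━┓──┨        
 ┃ Minesweeper                        ┃  ┃        
 ┠────────────────────────────────────┨  ┃        
 ┃■■■■■■■■■■                          ┃  ┃        
 ┃■■■■■■■■■■                          ┃  ┃        
 ┃■■■■■■■■■■                          ┃  ┃        
 ┃■■■■■■■■■■                          ┃  ┃        
 ┃■■■■■■■■■■                          ┃  ┃        
 ┃■■■■■■■■■■                          ┃  ┃        
 ┃■■■■■■■■■■                          ┃  ┃        
 ┃■■■■■■■■■■                          ┃  ┃        
 ┗━━━━━━━━━━━━━━━━━━━━━━━━━━━━━━━━━━━━┛  ┃        
 ┃    │   │                   │    ┃     ┃        
 ┃4   ·   ·                   ·    ┃     ┃        
 ┃                                 ┃     ┃        


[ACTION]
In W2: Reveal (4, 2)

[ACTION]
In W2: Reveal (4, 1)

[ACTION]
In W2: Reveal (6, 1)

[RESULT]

                                                  
                                                  
   ┏━━━━━━━━━━━━━━━━━━━━━━━━━━━━━━━━━━━━━┓        
   ┃ GameOfLife                          ┃        
 ┏━━━━━━━━━━━━━━━━━━━━━━━━━━━━━━━━━━━━┓──┨        
 ┃ Minesweeper                        ┃  ┃        
 ┠────────────────────────────────────┨  ┃        
 ┃■■■■■■■■■■                          ┃  ┃        
 ┃■■■■■■■■■■                          ┃  ┃        
 ┃■■■■■■■■■■                          ┃  ┃        
 ┃■■■■■■■■■■                          ┃  ┃        
 ┃■11■■■■■■■                          ┃  ┃        
 ┃■■■■■■■■■■                          ┃  ┃        
 ┃■2■■■■■■■■                          ┃  ┃        
 ┃■■■■■■■■■■                          ┃  ┃        
 ┗━━━━━━━━━━━━━━━━━━━━━━━━━━━━━━━━━━━━┛  ┃        
 ┃    │   │                   │    ┃     ┃        
 ┃4   ·   ·                   ·    ┃     ┃        
 ┃                                 ┃     ┃        


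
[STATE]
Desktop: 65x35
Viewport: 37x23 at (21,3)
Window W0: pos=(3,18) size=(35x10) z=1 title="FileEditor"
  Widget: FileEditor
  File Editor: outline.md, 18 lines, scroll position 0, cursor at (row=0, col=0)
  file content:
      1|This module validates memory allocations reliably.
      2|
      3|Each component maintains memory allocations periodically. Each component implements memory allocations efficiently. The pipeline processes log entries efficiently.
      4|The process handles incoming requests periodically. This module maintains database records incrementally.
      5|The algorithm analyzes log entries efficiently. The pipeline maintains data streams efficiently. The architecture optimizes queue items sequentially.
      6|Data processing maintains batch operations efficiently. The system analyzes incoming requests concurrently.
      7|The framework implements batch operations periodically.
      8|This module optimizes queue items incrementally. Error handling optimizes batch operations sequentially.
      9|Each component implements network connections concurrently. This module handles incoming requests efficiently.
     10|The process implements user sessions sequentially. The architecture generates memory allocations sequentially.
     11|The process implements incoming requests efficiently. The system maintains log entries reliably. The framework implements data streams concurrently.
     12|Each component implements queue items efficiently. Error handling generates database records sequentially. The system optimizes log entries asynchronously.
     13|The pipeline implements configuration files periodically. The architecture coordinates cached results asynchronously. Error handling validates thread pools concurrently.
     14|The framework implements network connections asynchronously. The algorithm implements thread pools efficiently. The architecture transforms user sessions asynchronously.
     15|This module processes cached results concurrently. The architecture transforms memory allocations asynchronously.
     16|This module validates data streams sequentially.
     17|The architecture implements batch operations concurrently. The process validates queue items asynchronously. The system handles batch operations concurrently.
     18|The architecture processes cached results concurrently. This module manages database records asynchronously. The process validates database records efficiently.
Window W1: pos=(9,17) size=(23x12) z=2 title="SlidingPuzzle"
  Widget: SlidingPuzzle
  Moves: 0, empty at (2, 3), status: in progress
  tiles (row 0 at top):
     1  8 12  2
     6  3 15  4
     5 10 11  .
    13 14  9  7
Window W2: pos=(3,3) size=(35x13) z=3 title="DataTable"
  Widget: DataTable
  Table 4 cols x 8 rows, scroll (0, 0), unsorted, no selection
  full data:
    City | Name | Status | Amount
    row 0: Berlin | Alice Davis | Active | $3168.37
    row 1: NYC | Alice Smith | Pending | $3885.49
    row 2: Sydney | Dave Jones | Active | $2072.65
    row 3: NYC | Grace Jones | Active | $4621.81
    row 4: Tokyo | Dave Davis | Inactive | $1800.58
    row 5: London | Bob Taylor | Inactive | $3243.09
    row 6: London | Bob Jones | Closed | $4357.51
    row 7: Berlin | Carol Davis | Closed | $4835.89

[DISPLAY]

━━━━━━━━━━━━━━━━┓                    
                ┃                    
────────────────┨                    
 │Status  │Amoun┃                    
─┼────────┼─────┃                    
s│Active  │$3168┃                    
h│Pending │$3885┃                    
 │Active  │$2072┃                    
s│Active  │$4621┃                    
 │Inactive│$1800┃                    
 │Inactive│$3243┃                    
 │Closed  │$4357┃                    
━━━━━━━━━━━━━━━━┛                    
                                     
━━━━━━━━━━┓                          
zle       ┃━━━━━┓                    
──────────┨     ┃                    
────┬────┐┃─────┨                    
 12 │  2 │┃ all▲┃                    
────┼────┤┃    █┃                    
 15 │  4 │┃ory ░┃                    
────┼────┤┃ req░┃                    
 11 │    │┃ntri░┃                    


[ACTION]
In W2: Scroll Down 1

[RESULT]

━━━━━━━━━━━━━━━━┓                    
                ┃                    
────────────────┨                    
 │Status  │Amoun┃                    
─┼────────┼─────┃                    
h│Pending │$3885┃                    
 │Active  │$2072┃                    
s│Active  │$4621┃                    
 │Inactive│$1800┃                    
 │Inactive│$3243┃                    
 │Closed  │$4357┃                    
s│Closed  │$4835┃                    
━━━━━━━━━━━━━━━━┛                    
                                     
━━━━━━━━━━┓                          
zle       ┃━━━━━┓                    
──────────┨     ┃                    
────┬────┐┃─────┨                    
 12 │  2 │┃ all▲┃                    
────┼────┤┃    █┃                    
 15 │  4 │┃ory ░┃                    
────┼────┤┃ req░┃                    
 11 │    │┃ntri░┃                    


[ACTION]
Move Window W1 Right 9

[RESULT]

━━━━━━━━━━━━━━━━┓                    
                ┃                    
────────────────┨                    
 │Status  │Amoun┃                    
─┼────────┼─────┃                    
h│Pending │$3885┃                    
 │Active  │$2072┃                    
s│Active  │$4621┃                    
 │Inactive│$1800┃                    
 │Inactive│$3243┃                    
 │Closed  │$4357┃                    
s│Closed  │$4835┃                    
━━━━━━━━━━━━━━━━┛                    
                                     
━━━━━━━━━━━━━━━━━━━┓                 
lidingPuzzle       ┃                 
───────────────────┨                 
───┬────┬────┬────┐┃                 
 1 │  8 │ 12 │  2 │┃                 
───┼────┼────┼────┤┃                 
 6 │  3 │ 15 │  4 │┃                 
───┼────┼────┼────┤┃                 
 5 │ 10 │ 11 │    │┃                 


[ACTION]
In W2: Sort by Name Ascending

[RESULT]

━━━━━━━━━━━━━━━━┓                    
                ┃                    
────────────────┨                    
▲│Status  │Amoun┃                    
─┼────────┼─────┃                    
h│Pending │$3885┃                    
 │Closed  │$4357┃                    
 │Inactive│$3243┃                    
s│Closed  │$4835┃                    
 │Inactive│$1800┃                    
 │Active  │$2072┃                    
s│Active  │$4621┃                    
━━━━━━━━━━━━━━━━┛                    
                                     
━━━━━━━━━━━━━━━━━━━┓                 
lidingPuzzle       ┃                 
───────────────────┨                 
───┬────┬────┬────┐┃                 
 1 │  8 │ 12 │  2 │┃                 
───┼────┼────┼────┤┃                 
 6 │  3 │ 15 │  4 │┃                 
───┼────┼────┼────┤┃                 
 5 │ 10 │ 11 │    │┃                 


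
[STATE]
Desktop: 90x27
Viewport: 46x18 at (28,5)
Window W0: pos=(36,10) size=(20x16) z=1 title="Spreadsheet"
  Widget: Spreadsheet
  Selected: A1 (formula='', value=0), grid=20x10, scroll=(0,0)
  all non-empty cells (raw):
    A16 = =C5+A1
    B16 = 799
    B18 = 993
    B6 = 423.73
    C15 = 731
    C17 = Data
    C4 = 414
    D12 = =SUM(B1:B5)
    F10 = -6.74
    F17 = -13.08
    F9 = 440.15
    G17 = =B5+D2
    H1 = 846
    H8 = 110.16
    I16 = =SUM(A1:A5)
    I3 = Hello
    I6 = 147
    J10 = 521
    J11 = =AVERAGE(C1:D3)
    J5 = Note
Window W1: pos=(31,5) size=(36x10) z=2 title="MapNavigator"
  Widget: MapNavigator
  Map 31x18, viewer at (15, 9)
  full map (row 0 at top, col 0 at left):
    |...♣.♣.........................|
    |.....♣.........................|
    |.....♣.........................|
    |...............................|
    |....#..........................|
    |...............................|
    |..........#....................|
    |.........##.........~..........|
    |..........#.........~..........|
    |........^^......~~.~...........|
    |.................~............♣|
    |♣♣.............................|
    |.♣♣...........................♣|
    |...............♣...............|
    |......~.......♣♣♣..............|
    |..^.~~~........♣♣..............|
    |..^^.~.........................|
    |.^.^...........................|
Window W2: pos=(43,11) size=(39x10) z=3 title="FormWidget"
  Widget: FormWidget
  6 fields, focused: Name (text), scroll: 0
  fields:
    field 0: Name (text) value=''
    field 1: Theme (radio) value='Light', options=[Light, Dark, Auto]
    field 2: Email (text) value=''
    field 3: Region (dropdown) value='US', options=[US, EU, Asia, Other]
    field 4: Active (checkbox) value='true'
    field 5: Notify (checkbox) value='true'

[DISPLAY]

   ┏━━━━━━━━━━━━━━━━━━━━━━━━━━━━━━━━━━┓       
   ┃ MapNavigator                     ┃       
   ┠──────────────────────────────────┨       
   ┃  ..........#.................... ┃       
   ┃  .........##.........~.......... ┃       
   ┃  ..........#.........~.......... ┃       
   ┃  ........^┏━━━━━━━━━━━━━━━━━━━━━━━━━━━━━━
   ┃  .........┃ FormWidget                   
   ┃  ♣♣.......┠──────────────────────────────
   ┗━━━━━━━━━━━┃> Name:       [               
        ┃------┃  Theme:      (●) Light  ( ) D
        ┃  1   ┃  Email:      [               
        ┃  2   ┃  Region:     [US             
        ┃  3   ┃  Active:     [x]             
        ┃  4   ┃  Notify:     [x]             
        ┃  5   ┗━━━━━━━━━━━━━━━━━━━━━━━━━━━━━━
        ┃  6        0  423.┃                  
        ┃  7        0      ┃                  


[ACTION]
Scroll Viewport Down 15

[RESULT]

   ┃  .........##.........~.......... ┃       
   ┃  ..........#.........~.......... ┃       
   ┃  ........^┏━━━━━━━━━━━━━━━━━━━━━━━━━━━━━━
   ┃  .........┃ FormWidget                   
   ┃  ♣♣.......┠──────────────────────────────
   ┗━━━━━━━━━━━┃> Name:       [               
        ┃------┃  Theme:      (●) Light  ( ) D
        ┃  1   ┃  Email:      [               
        ┃  2   ┃  Region:     [US             
        ┃  3   ┃  Active:     [x]             
        ┃  4   ┃  Notify:     [x]             
        ┃  5   ┗━━━━━━━━━━━━━━━━━━━━━━━━━━━━━━
        ┃  6        0  423.┃                  
        ┃  7        0      ┃                  
        ┃  8        0      ┃                  
        ┃  9        0      ┃                  
        ┗━━━━━━━━━━━━━━━━━━┛                  
                                              


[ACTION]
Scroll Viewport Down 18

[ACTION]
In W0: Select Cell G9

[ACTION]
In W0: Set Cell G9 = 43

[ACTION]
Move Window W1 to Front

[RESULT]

   ┃  .........##.........~.......... ┃       
   ┃  ..........#.........~.......... ┃       
   ┃  ........^^.....@~~.~........... ┃━━━━━━━
   ┃  .................~............♣ ┃       
   ┃  ♣♣............................. ┃───────
   ┗━━━━━━━━━━━━━━━━━━━━━━━━━━━━━━━━━━┛       
        ┃------┃  Theme:      (●) Light  ( ) D
        ┃  1   ┃  Email:      [               
        ┃  2   ┃  Region:     [US             
        ┃  3   ┃  Active:     [x]             
        ┃  4   ┃  Notify:     [x]             
        ┃  5   ┗━━━━━━━━━━━━━━━━━━━━━━━━━━━━━━
        ┃  6        0  423.┃                  
        ┃  7        0      ┃                  
        ┃  8        0      ┃                  
        ┃  9        0      ┃                  
        ┗━━━━━━━━━━━━━━━━━━┛                  
                                              


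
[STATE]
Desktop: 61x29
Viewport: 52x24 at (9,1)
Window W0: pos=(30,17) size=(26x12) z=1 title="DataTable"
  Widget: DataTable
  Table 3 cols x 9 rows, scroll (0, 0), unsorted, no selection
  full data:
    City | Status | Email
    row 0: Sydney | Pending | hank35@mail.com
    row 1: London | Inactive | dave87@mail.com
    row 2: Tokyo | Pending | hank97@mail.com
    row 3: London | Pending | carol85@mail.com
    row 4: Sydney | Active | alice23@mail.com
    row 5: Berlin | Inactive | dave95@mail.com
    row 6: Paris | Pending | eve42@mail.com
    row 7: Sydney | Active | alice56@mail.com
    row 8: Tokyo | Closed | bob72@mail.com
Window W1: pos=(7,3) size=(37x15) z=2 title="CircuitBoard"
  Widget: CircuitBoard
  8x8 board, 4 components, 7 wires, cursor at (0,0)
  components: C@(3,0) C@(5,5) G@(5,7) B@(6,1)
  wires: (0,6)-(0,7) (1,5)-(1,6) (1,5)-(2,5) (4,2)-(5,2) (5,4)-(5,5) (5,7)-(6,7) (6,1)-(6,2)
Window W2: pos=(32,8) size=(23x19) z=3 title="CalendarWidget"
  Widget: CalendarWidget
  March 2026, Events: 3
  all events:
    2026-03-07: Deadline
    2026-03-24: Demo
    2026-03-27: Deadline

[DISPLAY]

                                                    
                                                    
━━━━━━━━━━━━━━━━━━━━━━━━━━━━━━━━━━┓                 
CircuitBoard                      ┃                 
──────────────────────────────────┨                 
  0 1 2 3 4 5 6 7                 ┃                 
  [.]                      · ─ ·  ┃                 
                       ┏━━━━━━━━━━━━━━━━━━━━━┓      
                       ┃ CalendarWidget      ┃      
                       ┠─────────────────────┨      
                       ┃      March 2026     ┃      
                       ┃Mo Tu We Th Fr Sa Su ┃      
   C                   ┃                   1 ┃      
                       ┃ 2  3  4  5  6  7*  8┃      
           ·           ┃ 9 10 11 12 13 14 15 ┃      
           │           ┃16 17 18 19 20 21 22 ┃      
━━━━━━━━━━━━━━━━━━━━━━━┃23 24* 25 26 27* 28 2┃┓     
                     ┃ ┃30 31                ┃┃     
                     ┠─┃                     ┃┨     
                     ┃C┃                     ┃┃     
                     ┃─┃                     ┃┃     
                     ┃S┃                     ┃┃     
                     ┃L┃                     ┃┃     
                     ┃T┃                     ┃┃     


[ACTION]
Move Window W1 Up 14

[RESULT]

CircuitBoard                      ┃                 
──────────────────────────────────┨                 
  0 1 2 3 4 5 6 7                 ┃                 
  [.]                      · ─ ·  ┃                 
                                  ┃                 
                       · ─ ·      ┃                 
                       │          ┃                 
                       ┏━━━━━━━━━━━━━━━━━━━━━┓      
                       ┃ CalendarWidget      ┃      
   C                   ┠─────────────────────┨      
                       ┃      March 2026     ┃      
           ·           ┃Mo Tu We Th Fr Sa Su ┃      
           │           ┃                   1 ┃      
━━━━━━━━━━━━━━━━━━━━━━━┃ 2  3  4  5  6  7*  8┃      
                       ┃ 9 10 11 12 13 14 15 ┃      
                       ┃16 17 18 19 20 21 22 ┃      
                     ┏━┃23 24* 25 26 27* 28 2┃┓     
                     ┃ ┃30 31                ┃┃     
                     ┠─┃                     ┃┨     
                     ┃C┃                     ┃┃     
                     ┃─┃                     ┃┃     
                     ┃S┃                     ┃┃     
                     ┃L┃                     ┃┃     
                     ┃T┃                     ┃┃     


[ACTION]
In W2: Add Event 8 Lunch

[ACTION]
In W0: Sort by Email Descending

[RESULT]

CircuitBoard                      ┃                 
──────────────────────────────────┨                 
  0 1 2 3 4 5 6 7                 ┃                 
  [.]                      · ─ ·  ┃                 
                                  ┃                 
                       · ─ ·      ┃                 
                       │          ┃                 
                       ┏━━━━━━━━━━━━━━━━━━━━━┓      
                       ┃ CalendarWidget      ┃      
   C                   ┠─────────────────────┨      
                       ┃      March 2026     ┃      
           ·           ┃Mo Tu We Th Fr Sa Su ┃      
           │           ┃                   1 ┃      
━━━━━━━━━━━━━━━━━━━━━━━┃ 2  3  4  5  6  7*  8┃      
                       ┃ 9 10 11 12 13 14 15 ┃      
                       ┃16 17 18 19 20 21 22 ┃      
                     ┏━┃23 24* 25 26 27* 28 2┃┓     
                     ┃ ┃30 31                ┃┃     
                     ┠─┃                     ┃┨     
                     ┃C┃                     ┃┃     
                     ┃─┃                     ┃┃     
                     ┃T┃                     ┃┃     
                     ┃S┃                     ┃┃     
                     ┃P┃                     ┃┃     


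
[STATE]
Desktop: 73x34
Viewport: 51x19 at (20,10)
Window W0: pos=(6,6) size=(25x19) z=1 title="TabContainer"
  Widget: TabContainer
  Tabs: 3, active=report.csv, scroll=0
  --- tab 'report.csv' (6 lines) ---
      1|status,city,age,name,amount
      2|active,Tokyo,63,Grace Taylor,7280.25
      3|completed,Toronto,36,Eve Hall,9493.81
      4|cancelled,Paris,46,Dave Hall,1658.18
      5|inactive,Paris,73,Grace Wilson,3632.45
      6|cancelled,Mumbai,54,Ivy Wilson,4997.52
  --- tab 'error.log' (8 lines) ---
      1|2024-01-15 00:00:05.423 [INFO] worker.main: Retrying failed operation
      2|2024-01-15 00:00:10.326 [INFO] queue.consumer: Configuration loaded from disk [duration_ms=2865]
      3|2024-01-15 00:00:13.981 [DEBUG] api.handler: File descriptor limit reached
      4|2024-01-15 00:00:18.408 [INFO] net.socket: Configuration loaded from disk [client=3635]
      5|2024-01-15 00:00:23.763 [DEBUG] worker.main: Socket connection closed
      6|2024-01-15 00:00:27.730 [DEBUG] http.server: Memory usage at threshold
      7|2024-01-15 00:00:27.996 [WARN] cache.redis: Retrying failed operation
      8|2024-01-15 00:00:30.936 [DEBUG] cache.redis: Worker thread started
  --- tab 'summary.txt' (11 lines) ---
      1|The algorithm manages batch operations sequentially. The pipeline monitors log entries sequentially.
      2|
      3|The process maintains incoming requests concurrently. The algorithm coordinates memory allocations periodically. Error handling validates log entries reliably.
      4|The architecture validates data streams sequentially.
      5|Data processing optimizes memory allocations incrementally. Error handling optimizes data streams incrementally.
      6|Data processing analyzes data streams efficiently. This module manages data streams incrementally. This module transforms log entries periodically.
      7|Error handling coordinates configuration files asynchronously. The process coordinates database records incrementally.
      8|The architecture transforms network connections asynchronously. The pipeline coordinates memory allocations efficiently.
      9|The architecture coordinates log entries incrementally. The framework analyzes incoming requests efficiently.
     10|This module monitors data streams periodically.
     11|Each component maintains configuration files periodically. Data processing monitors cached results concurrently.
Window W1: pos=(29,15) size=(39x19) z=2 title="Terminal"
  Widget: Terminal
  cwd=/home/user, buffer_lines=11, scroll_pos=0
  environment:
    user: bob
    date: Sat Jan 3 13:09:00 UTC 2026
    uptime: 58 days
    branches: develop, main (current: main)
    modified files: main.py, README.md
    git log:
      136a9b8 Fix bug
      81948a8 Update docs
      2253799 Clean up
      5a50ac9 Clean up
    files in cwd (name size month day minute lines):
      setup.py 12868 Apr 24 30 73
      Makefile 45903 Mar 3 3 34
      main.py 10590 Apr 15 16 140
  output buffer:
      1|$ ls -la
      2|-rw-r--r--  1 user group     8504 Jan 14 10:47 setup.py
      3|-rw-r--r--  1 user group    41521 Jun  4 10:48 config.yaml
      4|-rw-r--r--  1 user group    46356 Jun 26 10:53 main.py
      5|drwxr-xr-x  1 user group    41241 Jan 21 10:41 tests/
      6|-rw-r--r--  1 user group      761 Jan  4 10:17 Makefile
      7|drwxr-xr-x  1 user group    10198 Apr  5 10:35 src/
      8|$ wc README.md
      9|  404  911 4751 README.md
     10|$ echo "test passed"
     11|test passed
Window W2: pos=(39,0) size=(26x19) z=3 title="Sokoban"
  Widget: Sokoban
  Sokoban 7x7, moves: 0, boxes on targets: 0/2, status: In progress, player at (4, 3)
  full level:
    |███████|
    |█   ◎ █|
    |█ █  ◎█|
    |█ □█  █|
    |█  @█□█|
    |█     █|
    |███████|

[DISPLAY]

──────────┃        ┃Moves: 0  0/2           ┃      
ge,name,am┃        ┃                        ┃      
63,Grace T┃        ┃                        ┃      
onto,36,Ev┃        ┃                        ┃      
is,46,Dave┃        ┃                        ┃      
s,73,Grac┏━━━━━━━━━┃                        ┃━━┓   
bai,54,Iv┃ Terminal┃                        ┃  ┃   
         ┠─────────┃                        ┃──┨   
         ┃$ ls -la ┗━━━━━━━━━━━━━━━━━━━━━━━━┛  ┃   
         ┃-rw-r--r--  1 user group     8504 Jan┃   
         ┃-rw-r--r--  1 user group    41521 Jun┃   
         ┃-rw-r--r--  1 user group    46356 Jun┃   
         ┃drwxr-xr-x  1 user group    41241 Jan┃   
         ┃-rw-r--r--  1 user group      761 Jan┃   
━━━━━━━━━┃drwxr-xr-x  1 user group    10198 Apr┃   
         ┃$ wc README.md                       ┃   
         ┃  404  911 4751 README.md            ┃   
         ┃$ echo "test passed"                 ┃   
         ┃test passed                          ┃   


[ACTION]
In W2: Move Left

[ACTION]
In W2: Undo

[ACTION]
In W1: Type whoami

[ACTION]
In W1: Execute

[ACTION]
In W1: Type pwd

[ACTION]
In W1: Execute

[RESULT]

──────────┃        ┃Moves: 0  0/2           ┃      
ge,name,am┃        ┃                        ┃      
63,Grace T┃        ┃                        ┃      
onto,36,Ev┃        ┃                        ┃      
is,46,Dave┃        ┃                        ┃      
s,73,Grac┏━━━━━━━━━┃                        ┃━━┓   
bai,54,Iv┃ Terminal┃                        ┃  ┃   
         ┠─────────┃                        ┃──┨   
         ┃-rw-r--r-┗━━━━━━━━━━━━━━━━━━━━━━━━┛an┃   
         ┃-rw-r--r--  1 user group    41521 Jun┃   
         ┃-rw-r--r--  1 user group    46356 Jun┃   
         ┃drwxr-xr-x  1 user group    41241 Jan┃   
         ┃-rw-r--r--  1 user group      761 Jan┃   
         ┃drwxr-xr-x  1 user group    10198 Apr┃   
━━━━━━━━━┃$ wc README.md                       ┃   
         ┃  404  911 4751 README.md            ┃   
         ┃$ echo "test passed"                 ┃   
         ┃test passed                          ┃   
         ┃$ whoami                             ┃   


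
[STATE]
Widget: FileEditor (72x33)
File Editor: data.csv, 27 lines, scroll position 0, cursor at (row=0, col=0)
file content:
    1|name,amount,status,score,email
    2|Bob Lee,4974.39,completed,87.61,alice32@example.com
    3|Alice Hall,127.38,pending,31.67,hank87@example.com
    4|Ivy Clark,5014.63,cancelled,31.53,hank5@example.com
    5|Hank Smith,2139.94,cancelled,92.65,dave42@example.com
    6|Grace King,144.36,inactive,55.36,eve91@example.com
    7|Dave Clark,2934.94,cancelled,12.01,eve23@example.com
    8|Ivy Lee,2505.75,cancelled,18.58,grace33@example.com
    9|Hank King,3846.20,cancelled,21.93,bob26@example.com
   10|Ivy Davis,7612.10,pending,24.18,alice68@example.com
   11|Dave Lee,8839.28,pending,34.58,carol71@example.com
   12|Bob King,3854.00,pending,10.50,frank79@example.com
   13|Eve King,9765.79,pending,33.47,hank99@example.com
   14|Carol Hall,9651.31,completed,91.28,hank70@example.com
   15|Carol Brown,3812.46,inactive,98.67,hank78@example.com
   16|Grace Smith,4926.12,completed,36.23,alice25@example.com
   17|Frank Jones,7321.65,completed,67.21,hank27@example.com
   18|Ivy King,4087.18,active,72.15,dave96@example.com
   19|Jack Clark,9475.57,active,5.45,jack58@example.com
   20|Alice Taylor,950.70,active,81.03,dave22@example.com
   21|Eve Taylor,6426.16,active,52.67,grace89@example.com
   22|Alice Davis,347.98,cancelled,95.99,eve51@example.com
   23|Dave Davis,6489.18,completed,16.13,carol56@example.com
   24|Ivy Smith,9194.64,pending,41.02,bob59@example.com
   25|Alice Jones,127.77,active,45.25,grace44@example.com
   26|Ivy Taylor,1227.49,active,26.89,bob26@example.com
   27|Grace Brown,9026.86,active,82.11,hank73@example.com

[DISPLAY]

█ame,amount,status,score,email                                         ▲
Bob Lee,4974.39,completed,87.61,alice32@example.com                    █
Alice Hall,127.38,pending,31.67,hank87@example.com                     ░
Ivy Clark,5014.63,cancelled,31.53,hank5@example.com                    ░
Hank Smith,2139.94,cancelled,92.65,dave42@example.com                  ░
Grace King,144.36,inactive,55.36,eve91@example.com                     ░
Dave Clark,2934.94,cancelled,12.01,eve23@example.com                   ░
Ivy Lee,2505.75,cancelled,18.58,grace33@example.com                    ░
Hank King,3846.20,cancelled,21.93,bob26@example.com                    ░
Ivy Davis,7612.10,pending,24.18,alice68@example.com                    ░
Dave Lee,8839.28,pending,34.58,carol71@example.com                     ░
Bob King,3854.00,pending,10.50,frank79@example.com                     ░
Eve King,9765.79,pending,33.47,hank99@example.com                      ░
Carol Hall,9651.31,completed,91.28,hank70@example.com                  ░
Carol Brown,3812.46,inactive,98.67,hank78@example.com                  ░
Grace Smith,4926.12,completed,36.23,alice25@example.com                ░
Frank Jones,7321.65,completed,67.21,hank27@example.com                 ░
Ivy King,4087.18,active,72.15,dave96@example.com                       ░
Jack Clark,9475.57,active,5.45,jack58@example.com                      ░
Alice Taylor,950.70,active,81.03,dave22@example.com                    ░
Eve Taylor,6426.16,active,52.67,grace89@example.com                    ░
Alice Davis,347.98,cancelled,95.99,eve51@example.com                   ░
Dave Davis,6489.18,completed,16.13,carol56@example.com                 ░
Ivy Smith,9194.64,pending,41.02,bob59@example.com                      ░
Alice Jones,127.77,active,45.25,grace44@example.com                    ░
Ivy Taylor,1227.49,active,26.89,bob26@example.com                      ░
Grace Brown,9026.86,active,82.11,hank73@example.com                    ░
                                                                       ░
                                                                       ░
                                                                       ░
                                                                       ░
                                                                       ░
                                                                       ▼


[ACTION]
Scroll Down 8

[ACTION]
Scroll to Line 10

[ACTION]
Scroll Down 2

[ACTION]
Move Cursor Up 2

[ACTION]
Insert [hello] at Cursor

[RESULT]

hello█ame,amount,status,score,email                                    ▲
Bob Lee,4974.39,completed,87.61,alice32@example.com                    █
Alice Hall,127.38,pending,31.67,hank87@example.com                     ░
Ivy Clark,5014.63,cancelled,31.53,hank5@example.com                    ░
Hank Smith,2139.94,cancelled,92.65,dave42@example.com                  ░
Grace King,144.36,inactive,55.36,eve91@example.com                     ░
Dave Clark,2934.94,cancelled,12.01,eve23@example.com                   ░
Ivy Lee,2505.75,cancelled,18.58,grace33@example.com                    ░
Hank King,3846.20,cancelled,21.93,bob26@example.com                    ░
Ivy Davis,7612.10,pending,24.18,alice68@example.com                    ░
Dave Lee,8839.28,pending,34.58,carol71@example.com                     ░
Bob King,3854.00,pending,10.50,frank79@example.com                     ░
Eve King,9765.79,pending,33.47,hank99@example.com                      ░
Carol Hall,9651.31,completed,91.28,hank70@example.com                  ░
Carol Brown,3812.46,inactive,98.67,hank78@example.com                  ░
Grace Smith,4926.12,completed,36.23,alice25@example.com                ░
Frank Jones,7321.65,completed,67.21,hank27@example.com                 ░
Ivy King,4087.18,active,72.15,dave96@example.com                       ░
Jack Clark,9475.57,active,5.45,jack58@example.com                      ░
Alice Taylor,950.70,active,81.03,dave22@example.com                    ░
Eve Taylor,6426.16,active,52.67,grace89@example.com                    ░
Alice Davis,347.98,cancelled,95.99,eve51@example.com                   ░
Dave Davis,6489.18,completed,16.13,carol56@example.com                 ░
Ivy Smith,9194.64,pending,41.02,bob59@example.com                      ░
Alice Jones,127.77,active,45.25,grace44@example.com                    ░
Ivy Taylor,1227.49,active,26.89,bob26@example.com                      ░
Grace Brown,9026.86,active,82.11,hank73@example.com                    ░
                                                                       ░
                                                                       ░
                                                                       ░
                                                                       ░
                                                                       ░
                                                                       ▼
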